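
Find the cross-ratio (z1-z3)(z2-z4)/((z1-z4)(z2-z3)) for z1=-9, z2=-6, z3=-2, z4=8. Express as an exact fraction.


Step 1: (z1-z3)(z2-z4) = (-7) * (-14) = 98
Step 2: (z1-z4)(z2-z3) = (-17) * (-4) = 68
Step 3: Cross-ratio = 98/68 = 49/34

49/34


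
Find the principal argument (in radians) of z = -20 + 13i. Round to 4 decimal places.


Step 1: z = -20 + 13i
Step 2: arg(z) = atan2(13, -20)
Step 3: arg(z) = 2.5652

2.5652


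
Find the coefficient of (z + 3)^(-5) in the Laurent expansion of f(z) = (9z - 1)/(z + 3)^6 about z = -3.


Step 1: Write the numerator in powers of (z + 3): 9z - 1 = 9(z + 3) + (9*(-3) - 1) = 9(z + 3) - 28
Step 2: Divide by (z + 3)^6: f(z) = -28(z + 3)^(-6) + 9(z + 3)^(-5)
Step 3: This finite sum is the Laurent series of f about z = -3.
Step 4: Coefficient of (z + 3)^(-5) = coefficient of (z + 3) in the re-centred numerator = 9

9


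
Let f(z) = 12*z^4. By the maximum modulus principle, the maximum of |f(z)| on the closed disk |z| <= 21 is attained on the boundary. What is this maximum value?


Step 1: On |z| = 21, |f(z)| = 12 * |z|^4 = 12 * 21^4
Step 2: By maximum modulus principle, maximum is on boundary.
Step 3: Maximum = 12 * 194481 = 2333772

2333772


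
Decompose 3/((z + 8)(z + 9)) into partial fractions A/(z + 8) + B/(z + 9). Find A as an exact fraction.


Step 1: Multiply both sides by (z + 8) and set z = -8
Step 2: A = 3 / (-8 + 9)
Step 3: A = 3 / 1
Step 4: A = 3

3


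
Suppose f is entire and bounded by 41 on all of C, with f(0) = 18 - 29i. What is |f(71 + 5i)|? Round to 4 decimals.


Step 1: By Liouville's theorem, a bounded entire function is constant.
Step 2: f(z) = f(0) = 18 - 29i for all z.
Step 3: |f(w)| = |18 - 29i| = sqrt(324 + 841)
Step 4: = 34.1321

34.1321


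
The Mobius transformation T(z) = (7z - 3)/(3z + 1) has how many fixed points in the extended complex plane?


Step 1: Fixed points satisfy T(z) = z
Step 2: 3z^2 - 6z + 3 = 0
Step 3: Discriminant = (-6)^2 - 4*3*3 = 0
Step 4: Number of fixed points = 1

1


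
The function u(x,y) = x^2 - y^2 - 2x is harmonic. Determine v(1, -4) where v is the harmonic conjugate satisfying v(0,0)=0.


Step 1: v_x = -u_y = 2y + 0
Step 2: v_y = u_x = 2x - 2
Step 3: v = 2xy - 2y + C
Step 4: v(0,0) = 0 => C = 0
Step 5: v(1, -4) = 0

0


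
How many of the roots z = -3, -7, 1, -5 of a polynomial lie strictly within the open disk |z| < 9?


Step 1: Check each root:
  z = -3: |-3| = 3 < 9
  z = -7: |-7| = 7 < 9
  z = 1: |1| = 1 < 9
  z = -5: |-5| = 5 < 9
Step 2: Count = 4

4


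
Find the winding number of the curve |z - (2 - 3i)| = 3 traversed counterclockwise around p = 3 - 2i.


Step 1: Center c = (2, -3), radius = 3
Step 2: |p - c|^2 = 1^2 + 1^2 = 2
Step 3: r^2 = 9
Step 4: |p-c| < r so winding number = 1

1


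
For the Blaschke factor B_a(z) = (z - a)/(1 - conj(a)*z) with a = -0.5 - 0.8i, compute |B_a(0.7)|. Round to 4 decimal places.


Step 1: Numerator z0 - a = 0.7 - (-0.5 - 0.8i) = 1.2 + 0.8i
Step 2: Denominator 1 - conj(a)*z0 = 1 - (-0.5 + 0.8i)*0.7 = 1.35 - 0.56i
Step 3: |z0 - a|^2 = 1.2^2 + 0.8^2 = 2.08; |1 - conj(a)*z0|^2 = 1.35^2 + (-0.56)^2 = 2.1361
Step 4: |B_a(0.7)| = sqrt(2.08 / 2.1361) = sqrt(0.973737)
Step 5: = 0.9868

0.9868


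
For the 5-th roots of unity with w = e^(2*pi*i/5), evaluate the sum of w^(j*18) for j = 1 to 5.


Step 1: The sum sum_{j=1}^{n} w^(k*j) equals n if n | k, else 0.
Step 2: Here n = 5, k = 18
Step 3: Does n divide k? 5 | 18 -> False
Step 4: Sum = 0

0


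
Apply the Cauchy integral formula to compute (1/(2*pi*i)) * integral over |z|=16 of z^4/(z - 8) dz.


Step 1: f(z) = z^4, a = 8 is inside |z| = 16
Step 2: By Cauchy integral formula: (1/(2pi*i)) * integral = f(a)
Step 3: f(8) = 8^4 = 4096

4096


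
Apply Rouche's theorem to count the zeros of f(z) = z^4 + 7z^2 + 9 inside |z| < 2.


Step 1: On |z| = 2 the three terms have sizes |z^4| = 2^4 = 16, |7z^2| = 7*2^2 = 28, |9| = 9
Step 2: The dominant term is g(z) = 7z^2; let h(z) = z^4 + 9 so f = g + h
Step 3: On |z| = 2: |g| = 28 and |h| <= 16 + 9 = 25
Step 4: Since 28 > 25, |h| < |g| on |z| = 2, so by Rouche f has the same number of zeros as g inside |z| < 2
Step 5: g(z) = 7z^2 has 2 zeros (at the origin, multiplicity 2) inside |z| < 2. Answer = 2

2


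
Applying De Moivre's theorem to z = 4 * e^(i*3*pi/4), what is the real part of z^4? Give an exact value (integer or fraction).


Step 1: By De Moivre's theorem, z^4 = 4^4 * e^(i*4*3*pi/4) = 256 * (cos(3*pi) + i*sin(3*pi))
Step 2: |z|^4 = 4^4 = 256
Step 3: Reduce the angle mod 2*pi: 3*pi - 2*pi = pi
Step 4: cos(pi) = -1
Step 5: Re(z^4) = 256 * (-1) = -256

-256


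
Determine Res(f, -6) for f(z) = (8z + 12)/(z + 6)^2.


Step 1: Pole of order 2 at z = -6
Step 2: Res = lim d/dz [(z + 6)^2 * f(z)] as z -> -6
Step 3: (z + 6)^2 * f(z) = 8z + 12
Step 4: d/dz[8z + 12] = 8

8


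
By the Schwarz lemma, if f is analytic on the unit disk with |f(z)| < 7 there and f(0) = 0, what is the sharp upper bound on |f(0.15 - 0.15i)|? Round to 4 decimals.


Step 1: g = f/7 maps D -> D with g(0) = 0, so by the Schwarz lemma |g(z)| <= |z|, i.e. |f(z)| <= 7|z|; this is sharp (f(z) = 7z).
Step 2: |z0|^2 = 0.15^2 + (-0.15)^2 = 0.045
Step 3: |z0| = sqrt(0.045) = 0.212132
Step 4: Best bound = 7 * |z0| = 7 * 0.212132 = 1.4849

1.4849


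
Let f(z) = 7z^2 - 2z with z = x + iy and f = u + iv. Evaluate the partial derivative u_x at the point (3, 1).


Step 1: f(z) = 7(x+iy)^2 - 2(x+iy) + 0
Step 2: u = 7(x^2 - y^2) - 2x + 0
Step 3: u_x = 14x - 2
Step 4: At (3, 1): u_x = 42 - 2 = 40

40


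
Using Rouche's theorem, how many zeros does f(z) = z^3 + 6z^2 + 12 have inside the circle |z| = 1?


Step 1: On |z| = 1 the three terms have sizes |z^3| = 1^3 = 1, |6z^2| = 6*1^2 = 6, |12| = 12
Step 2: The dominant term is g(z) = 12; let h(z) = z^3 + 6z^2 so f = g + h
Step 3: On |z| = 1: |g| = 12 and |h| <= 1 + 6 = 7
Step 4: Since 12 > 7, |h| < |g| on |z| = 1, so by Rouche f has the same number of zeros as g inside |z| < 1
Step 5: g(z) = 12 is a nonzero constant with no zeros inside |z| < 1. Answer = 0

0


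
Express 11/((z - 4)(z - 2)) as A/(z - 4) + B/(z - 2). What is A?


Step 1: Multiply both sides by (z - 4) and set z = 4
Step 2: A = 11 / (4 - 2)
Step 3: A = 11 / 2
Step 4: A = 11/2

11/2


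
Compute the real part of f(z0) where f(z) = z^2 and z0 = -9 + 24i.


Step 1: z0 = -9 + 24i
Step 2: z0^2 = (-9)^2 - 24^2 - 432i
Step 3: real part = 81 - 576 = -495

-495


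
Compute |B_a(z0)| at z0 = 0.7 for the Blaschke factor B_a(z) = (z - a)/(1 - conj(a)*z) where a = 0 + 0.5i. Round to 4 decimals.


Step 1: Numerator z0 - a = 0.7 - (0 + 0.5i) = 0.7 - 0.5i
Step 2: Denominator 1 - conj(a)*z0 = 1 - (0 - 0.5i)*0.7 = 1 + 0.35i
Step 3: |z0 - a|^2 = 0.7^2 + (-0.5)^2 = 0.74; |1 - conj(a)*z0|^2 = 1^2 + 0.35^2 = 1.1225
Step 4: |B_a(0.7)| = sqrt(0.74 / 1.1225) = sqrt(0.659243)
Step 5: = 0.8119

0.8119


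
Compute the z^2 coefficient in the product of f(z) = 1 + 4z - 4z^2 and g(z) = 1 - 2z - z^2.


Step 1: z^2 term in f*g comes from: (1)*(-z^2) + (4z)*(-2z) + (-4z^2)*(1)
Step 2: = -1 - 8 - 4
Step 3: = -13

-13


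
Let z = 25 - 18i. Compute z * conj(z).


Step 1: conj(z) = 25 + 18i
Step 2: z * conj(z) = 25^2 + (-18)^2
Step 3: = 625 + 324 = 949

949


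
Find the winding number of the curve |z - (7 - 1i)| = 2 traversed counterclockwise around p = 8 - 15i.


Step 1: Center c = (7, -1), radius = 2
Step 2: |p - c|^2 = 1^2 + (-14)^2 = 197
Step 3: r^2 = 4
Step 4: |p-c| > r so winding number = 0

0


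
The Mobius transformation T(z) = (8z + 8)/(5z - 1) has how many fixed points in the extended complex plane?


Step 1: Fixed points satisfy T(z) = z
Step 2: 5z^2 - 9z - 8 = 0
Step 3: Discriminant = (-9)^2 - 4*5*(-8) = 241
Step 4: Number of fixed points = 2

2


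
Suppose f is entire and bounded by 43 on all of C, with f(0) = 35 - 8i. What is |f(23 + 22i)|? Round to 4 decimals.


Step 1: By Liouville's theorem, a bounded entire function is constant.
Step 2: f(z) = f(0) = 35 - 8i for all z.
Step 3: |f(w)| = |35 - 8i| = sqrt(1225 + 64)
Step 4: = 35.9026

35.9026


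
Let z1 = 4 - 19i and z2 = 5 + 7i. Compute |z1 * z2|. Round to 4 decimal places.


Step 1: |z1| = sqrt(4^2 + (-19)^2) = sqrt(377)
Step 2: |z2| = sqrt(5^2 + 7^2) = sqrt(74)
Step 3: |z1*z2| = |z1|*|z2| = sqrt(377) * sqrt(74) = sqrt(377 * 74) = sqrt(27898)
Step 4: = 167.0269

167.0269


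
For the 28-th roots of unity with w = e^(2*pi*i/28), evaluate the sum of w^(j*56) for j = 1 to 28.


Step 1: The sum sum_{j=1}^{n} w^(k*j) equals n if n | k, else 0.
Step 2: Here n = 28, k = 56
Step 3: Does n divide k? 28 | 56 -> True
Step 4: Sum = 28

28


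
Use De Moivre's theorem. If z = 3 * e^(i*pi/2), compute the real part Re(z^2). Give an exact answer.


Step 1: By De Moivre's theorem, z^2 = 3^2 * e^(i*2*pi/2) = 9 * (cos(pi) + i*sin(pi))
Step 2: |z|^2 = 3^2 = 9
Step 3: The angle pi already lies in [0, 2*pi)
Step 4: cos(pi) = -1
Step 5: Re(z^2) = 9 * (-1) = -9

-9


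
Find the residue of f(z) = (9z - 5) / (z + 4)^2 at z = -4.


Step 1: Pole of order 2 at z = -4
Step 2: Res = lim d/dz [(z + 4)^2 * f(z)] as z -> -4
Step 3: (z + 4)^2 * f(z) = 9z - 5
Step 4: d/dz[9z - 5] = 9

9


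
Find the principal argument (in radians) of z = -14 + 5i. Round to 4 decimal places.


Step 1: z = -14 + 5i
Step 2: arg(z) = atan2(5, -14)
Step 3: arg(z) = 2.7986

2.7986


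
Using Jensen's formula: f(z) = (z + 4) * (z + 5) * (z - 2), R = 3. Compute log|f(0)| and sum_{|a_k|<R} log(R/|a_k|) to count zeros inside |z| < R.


Jensen's formula: (1/2pi)*integral log|f(Re^it)|dt = log|f(0)| + sum_{|a_k|<R} log(R/|a_k|)
Step 1: f(0) = 4 * 5 * (-2) = -40
Step 2: log|f(0)| = log|-4| + log|-5| + log|2| = 3.6889
Step 3: Zeros inside |z| < 3: 2
Step 4: Jensen sum = log(3/2) = 0.4055
Step 5: n(R) = number of terms in the Jensen sum = count of zeros inside |z| < 3 = 1

1


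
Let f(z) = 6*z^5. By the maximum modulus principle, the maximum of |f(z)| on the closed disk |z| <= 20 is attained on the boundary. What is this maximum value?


Step 1: On |z| = 20, |f(z)| = 6 * |z|^5 = 6 * 20^5
Step 2: By maximum modulus principle, maximum is on boundary.
Step 3: Maximum = 6 * 3200000 = 19200000

19200000


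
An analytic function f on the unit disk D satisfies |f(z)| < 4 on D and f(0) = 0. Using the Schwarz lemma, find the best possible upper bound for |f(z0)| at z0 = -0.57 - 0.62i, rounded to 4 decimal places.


Step 1: g = f/4 maps D -> D with g(0) = 0, so by the Schwarz lemma |g(z)| <= |z|, i.e. |f(z)| <= 4|z|; this is sharp (f(z) = 4z).
Step 2: |z0|^2 = (-0.57)^2 + (-0.62)^2 = 0.7093
Step 3: |z0| = sqrt(0.7093) = 0.8422
Step 4: Best bound = 4 * |z0| = 4 * 0.8422 = 3.3688

3.3688


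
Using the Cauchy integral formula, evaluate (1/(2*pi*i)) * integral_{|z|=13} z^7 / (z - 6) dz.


Step 1: f(z) = z^7, a = 6 is inside |z| = 13
Step 2: By Cauchy integral formula: (1/(2pi*i)) * integral = f(a)
Step 3: f(6) = 6^7 = 279936

279936


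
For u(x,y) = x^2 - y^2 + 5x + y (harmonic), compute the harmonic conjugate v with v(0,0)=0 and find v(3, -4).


Step 1: v_x = -u_y = 2y - 1
Step 2: v_y = u_x = 2x + 5
Step 3: v = 2xy - x + 5y + C
Step 4: v(0,0) = 0 => C = 0
Step 5: v(3, -4) = -47

-47


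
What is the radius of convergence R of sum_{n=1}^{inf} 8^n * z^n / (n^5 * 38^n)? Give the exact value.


Step 1: General term a_n = 8^n / (n^5 * 38^n)
Step 2: By the root test, |a_n|^(1/n) = 8 / (n^(5/n) * 38) -> 8/38 as n -> infinity (since n^(5/n) -> 1)
Step 3: R = 1/lim|a_n|^(1/n) = 38/8 = 19/4

19/4


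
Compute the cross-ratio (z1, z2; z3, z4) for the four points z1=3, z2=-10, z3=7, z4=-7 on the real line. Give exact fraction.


Step 1: (z1-z3)(z2-z4) = (-4) * (-3) = 12
Step 2: (z1-z4)(z2-z3) = 10 * (-17) = -170
Step 3: Cross-ratio = -12/170 = -6/85

-6/85


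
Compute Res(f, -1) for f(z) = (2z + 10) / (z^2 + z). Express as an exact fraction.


Step 1: Q(z) = z^2 + z = (z + 1)(z)
Step 2: Q'(z) = 2z + 1
Step 3: Q'(-1) = -1, P(-1) = 8
Step 4: Res = P(-1)/Q'(-1) = 8/(-1) = -8

-8


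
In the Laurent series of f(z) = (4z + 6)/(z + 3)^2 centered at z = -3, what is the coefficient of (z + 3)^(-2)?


Step 1: Write the numerator in powers of (z + 3): 4z + 6 = 4(z + 3) + (4*(-3) + 6) = 4(z + 3) - 6
Step 2: Divide by (z + 3)^2: f(z) = -6(z + 3)^(-2) + 4(z + 3)^(-1)
Step 3: This finite sum is the Laurent series of f about z = -3.
Step 4: Coefficient of (z + 3)^(-2) = 4*(-3) + 6 = -6

-6


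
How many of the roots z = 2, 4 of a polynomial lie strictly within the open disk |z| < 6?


Step 1: Check each root:
  z = 2: |2| = 2 < 6
  z = 4: |4| = 4 < 6
Step 2: Count = 2

2


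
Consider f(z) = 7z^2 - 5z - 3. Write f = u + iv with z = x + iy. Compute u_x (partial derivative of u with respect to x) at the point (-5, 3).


Step 1: f(z) = 7(x+iy)^2 - 5(x+iy) - 3
Step 2: u = 7(x^2 - y^2) - 5x - 3
Step 3: u_x = 14x - 5
Step 4: At (-5, 3): u_x = -70 - 5 = -75

-75


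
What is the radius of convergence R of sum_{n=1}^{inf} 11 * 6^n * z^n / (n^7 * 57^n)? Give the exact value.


Step 1: General term a_n = 11 * 6^n / (n^7 * 57^n)
Step 2: By the root test, |a_n|^(1/n) = 11^(1/n) * 6 / (n^(7/n) * 57) -> 6/57 as n -> infinity (since 11^(1/n) -> 1 and n^(7/n) -> 1)
Step 3: R = 1/lim|a_n|^(1/n) = 57/6 = 19/2

19/2


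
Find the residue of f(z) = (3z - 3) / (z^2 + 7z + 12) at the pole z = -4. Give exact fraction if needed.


Step 1: Q(z) = z^2 + 7z + 12 = (z + 4)(z + 3)
Step 2: Q'(z) = 2z + 7
Step 3: Q'(-4) = -1, P(-4) = -15
Step 4: Res = P(-4)/Q'(-4) = -15/(-1) = 15

15


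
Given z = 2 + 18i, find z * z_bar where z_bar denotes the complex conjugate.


Step 1: conj(z) = 2 - 18i
Step 2: z * conj(z) = 2^2 + 18^2
Step 3: = 4 + 324 = 328

328


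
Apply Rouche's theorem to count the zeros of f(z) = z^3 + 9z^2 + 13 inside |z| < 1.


Step 1: On |z| = 1 the three terms have sizes |z^3| = 1^3 = 1, |9z^2| = 9*1^2 = 9, |13| = 13
Step 2: The dominant term is g(z) = 13; let h(z) = z^3 + 9z^2 so f = g + h
Step 3: On |z| = 1: |g| = 13 and |h| <= 1 + 9 = 10
Step 4: Since 13 > 10, |h| < |g| on |z| = 1, so by Rouche f has the same number of zeros as g inside |z| < 1
Step 5: g(z) = 13 is a nonzero constant with no zeros inside |z| < 1. Answer = 0

0


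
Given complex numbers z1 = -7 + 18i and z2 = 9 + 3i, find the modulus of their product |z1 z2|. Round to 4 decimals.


Step 1: |z1| = sqrt((-7)^2 + 18^2) = sqrt(373)
Step 2: |z2| = sqrt(9^2 + 3^2) = sqrt(90)
Step 3: |z1*z2| = |z1|*|z2| = sqrt(373) * sqrt(90) = sqrt(373 * 90) = sqrt(33570)
Step 4: = 183.2212

183.2212


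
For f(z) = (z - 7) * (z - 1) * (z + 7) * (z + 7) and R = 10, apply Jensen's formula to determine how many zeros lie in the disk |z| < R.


Jensen's formula: (1/2pi)*integral log|f(Re^it)|dt = log|f(0)| + sum_{|a_k|<R} log(R/|a_k|)
Step 1: f(0) = (-7) * (-1) * 7 * 7 = 343
Step 2: log|f(0)| = log|7| + log|1| + log|-7| + log|-7| = 5.8377
Step 3: Zeros inside |z| < 10: 7, 1, -7, -7
Step 4: Jensen sum = log(10/7) + log(10/1) + log(10/7) + log(10/7) = 3.3726
Step 5: n(R) = number of terms in the Jensen sum = count of zeros inside |z| < 10 = 4

4


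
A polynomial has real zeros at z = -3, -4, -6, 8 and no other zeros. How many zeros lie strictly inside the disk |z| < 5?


Step 1: Check each root:
  z = -3: |-3| = 3 < 5
  z = -4: |-4| = 4 < 5
  z = -6: |-6| = 6 >= 5
  z = 8: |8| = 8 >= 5
Step 2: Count = 2

2


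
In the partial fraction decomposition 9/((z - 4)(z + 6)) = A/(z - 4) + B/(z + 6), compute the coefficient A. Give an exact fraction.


Step 1: Multiply both sides by (z - 4) and set z = 4
Step 2: A = 9 / (4 + 6)
Step 3: A = 9 / 10
Step 4: A = 9/10

9/10


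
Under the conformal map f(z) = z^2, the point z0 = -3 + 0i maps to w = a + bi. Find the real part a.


Step 1: z0 = -3 + 0i
Step 2: z0^2 = (-3)^2 - 0^2 + 0i
Step 3: real part = 9 - 0 = 9

9


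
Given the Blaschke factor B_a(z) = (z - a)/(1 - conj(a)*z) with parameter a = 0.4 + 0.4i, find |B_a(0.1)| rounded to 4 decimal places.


Step 1: Numerator z0 - a = 0.1 - (0.4 + 0.4i) = -0.3 - 0.4i
Step 2: Denominator 1 - conj(a)*z0 = 1 - (0.4 - 0.4i)*0.1 = 0.96 + 0.04i
Step 3: |z0 - a|^2 = (-0.3)^2 + (-0.4)^2 = 0.25; |1 - conj(a)*z0|^2 = 0.96^2 + 0.04^2 = 0.9232
Step 4: |B_a(0.1)| = sqrt(0.25 / 0.9232) = sqrt(0.270797)
Step 5: = 0.5204

0.5204


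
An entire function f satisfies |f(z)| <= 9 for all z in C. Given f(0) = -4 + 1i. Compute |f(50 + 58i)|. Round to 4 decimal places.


Step 1: By Liouville's theorem, a bounded entire function is constant.
Step 2: f(z) = f(0) = -4 + 1i for all z.
Step 3: |f(w)| = |-4 + 1i| = sqrt(16 + 1)
Step 4: = 4.1231

4.1231


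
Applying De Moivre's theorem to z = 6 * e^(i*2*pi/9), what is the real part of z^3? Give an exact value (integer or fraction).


Step 1: By De Moivre's theorem, z^3 = 6^3 * e^(i*3*2*pi/9) = 216 * (cos(2*pi/3) + i*sin(2*pi/3))
Step 2: |z|^3 = 6^3 = 216
Step 3: The angle 2*pi/3 already lies in [0, 2*pi)
Step 4: cos(2*pi/3) = -1/2
Step 5: Re(z^3) = 216 * (-1/2) = -108

-108


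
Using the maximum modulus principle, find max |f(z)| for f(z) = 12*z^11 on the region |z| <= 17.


Step 1: On |z| = 17, |f(z)| = 12 * |z|^11 = 12 * 17^11
Step 2: By maximum modulus principle, maximum is on boundary.
Step 3: Maximum = 12 * 34271896307633 = 411262755691596

411262755691596


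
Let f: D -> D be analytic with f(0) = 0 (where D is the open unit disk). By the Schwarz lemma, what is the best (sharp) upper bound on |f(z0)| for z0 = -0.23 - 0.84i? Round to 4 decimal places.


Step 1: Schwarz lemma: if f: D -> D is analytic with f(0) = 0, then |f(z)| <= |z| for all z in D, and this is sharp (f(z) = z).
Step 2: |z0|^2 = (-0.23)^2 + (-0.84)^2 = 0.7585
Step 3: |z0| = sqrt(0.7585) = 0.870919
Step 4: Best bound = |z0| = 0.8709

0.8709


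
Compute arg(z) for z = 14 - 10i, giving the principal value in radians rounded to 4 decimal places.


Step 1: z = 14 - 10i
Step 2: arg(z) = atan2(-10, 14)
Step 3: arg(z) = -0.6202

-0.6202


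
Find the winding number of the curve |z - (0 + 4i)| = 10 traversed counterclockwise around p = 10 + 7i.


Step 1: Center c = (0, 4), radius = 10
Step 2: |p - c|^2 = 10^2 + 3^2 = 109
Step 3: r^2 = 100
Step 4: |p-c| > r so winding number = 0

0


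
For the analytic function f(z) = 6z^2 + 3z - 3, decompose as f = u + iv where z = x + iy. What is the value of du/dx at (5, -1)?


Step 1: f(z) = 6(x+iy)^2 + 3(x+iy) - 3
Step 2: u = 6(x^2 - y^2) + 3x - 3
Step 3: u_x = 12x + 3
Step 4: At (5, -1): u_x = 60 + 3 = 63

63


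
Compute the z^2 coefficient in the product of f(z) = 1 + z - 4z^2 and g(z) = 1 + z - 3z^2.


Step 1: z^2 term in f*g comes from: (1)*(-3z^2) + (z)*(z) + (-4z^2)*(1)
Step 2: = -3 + 1 - 4
Step 3: = -6

-6


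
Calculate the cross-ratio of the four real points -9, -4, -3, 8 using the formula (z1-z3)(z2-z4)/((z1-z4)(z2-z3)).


Step 1: (z1-z3)(z2-z4) = (-6) * (-12) = 72
Step 2: (z1-z4)(z2-z3) = (-17) * (-1) = 17
Step 3: Cross-ratio = 72/17 = 72/17

72/17


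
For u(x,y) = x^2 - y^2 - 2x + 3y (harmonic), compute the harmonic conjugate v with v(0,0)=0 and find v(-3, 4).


Step 1: v_x = -u_y = 2y - 3
Step 2: v_y = u_x = 2x - 2
Step 3: v = 2xy - 3x - 2y + C
Step 4: v(0,0) = 0 => C = 0
Step 5: v(-3, 4) = -23

-23


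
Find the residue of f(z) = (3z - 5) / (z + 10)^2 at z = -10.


Step 1: Pole of order 2 at z = -10
Step 2: Res = lim d/dz [(z + 10)^2 * f(z)] as z -> -10
Step 3: (z + 10)^2 * f(z) = 3z - 5
Step 4: d/dz[3z - 5] = 3

3


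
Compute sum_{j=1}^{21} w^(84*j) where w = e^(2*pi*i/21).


Step 1: The sum sum_{j=1}^{n} w^(k*j) equals n if n | k, else 0.
Step 2: Here n = 21, k = 84
Step 3: Does n divide k? 21 | 84 -> True
Step 4: Sum = 21

21


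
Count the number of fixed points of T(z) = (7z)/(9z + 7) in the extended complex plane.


Step 1: Fixed points satisfy T(z) = z
Step 2: 9z^2 = 0
Step 3: Discriminant = 0^2 - 4*9*0 = 0
Step 4: Number of fixed points = 1

1


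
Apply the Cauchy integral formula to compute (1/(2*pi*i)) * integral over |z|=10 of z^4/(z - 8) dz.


Step 1: f(z) = z^4, a = 8 is inside |z| = 10
Step 2: By Cauchy integral formula: (1/(2pi*i)) * integral = f(a)
Step 3: f(8) = 8^4 = 4096

4096


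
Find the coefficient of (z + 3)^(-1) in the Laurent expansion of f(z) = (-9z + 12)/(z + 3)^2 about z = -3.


Step 1: Write the numerator in powers of (z + 3): -9z + 12 = -9(z + 3) + (-9*(-3) + 12) = -9(z + 3) + 39
Step 2: Divide by (z + 3)^2: f(z) = 39(z + 3)^(-2) - 9(z + 3)^(-1)
Step 3: This finite sum is the Laurent series of f about z = -3.
Step 4: Coefficient of (z + 3)^(-1) = coefficient of (z + 3) in the re-centred numerator = -9

-9


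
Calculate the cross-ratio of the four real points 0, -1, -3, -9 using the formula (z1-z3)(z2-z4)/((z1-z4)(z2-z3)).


Step 1: (z1-z3)(z2-z4) = 3 * 8 = 24
Step 2: (z1-z4)(z2-z3) = 9 * 2 = 18
Step 3: Cross-ratio = 24/18 = 4/3

4/3


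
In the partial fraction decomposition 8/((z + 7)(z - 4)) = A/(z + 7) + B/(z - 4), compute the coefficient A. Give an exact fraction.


Step 1: Multiply both sides by (z + 7) and set z = -7
Step 2: A = 8 / (-7 - 4)
Step 3: A = 8 / (-11)
Step 4: A = -8/11

-8/11


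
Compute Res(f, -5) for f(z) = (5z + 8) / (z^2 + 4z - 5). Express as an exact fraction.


Step 1: Q(z) = z^2 + 4z - 5 = (z + 5)(z - 1)
Step 2: Q'(z) = 2z + 4
Step 3: Q'(-5) = -6, P(-5) = -17
Step 4: Res = P(-5)/Q'(-5) = -17/(-6) = 17/6

17/6


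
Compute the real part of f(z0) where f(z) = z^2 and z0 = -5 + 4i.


Step 1: z0 = -5 + 4i
Step 2: z0^2 = (-5)^2 - 4^2 - 40i
Step 3: real part = 25 - 16 = 9

9


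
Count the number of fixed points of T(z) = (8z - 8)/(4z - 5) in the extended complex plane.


Step 1: Fixed points satisfy T(z) = z
Step 2: 4z^2 - 13z + 8 = 0
Step 3: Discriminant = (-13)^2 - 4*4*8 = 41
Step 4: Number of fixed points = 2

2


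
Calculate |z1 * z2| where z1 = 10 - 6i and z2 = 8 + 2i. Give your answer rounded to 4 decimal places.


Step 1: |z1| = sqrt(10^2 + (-6)^2) = sqrt(136)
Step 2: |z2| = sqrt(8^2 + 2^2) = sqrt(68)
Step 3: |z1*z2| = |z1|*|z2| = sqrt(136) * sqrt(68) = sqrt(136 * 68) = sqrt(9248)
Step 4: = 96.1665

96.1665


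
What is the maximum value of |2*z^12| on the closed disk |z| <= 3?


Step 1: On |z| = 3, |f(z)| = 2 * |z|^12 = 2 * 3^12
Step 2: By maximum modulus principle, maximum is on boundary.
Step 3: Maximum = 2 * 531441 = 1062882

1062882


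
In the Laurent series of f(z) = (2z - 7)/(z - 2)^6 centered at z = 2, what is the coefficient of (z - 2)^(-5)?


Step 1: Write the numerator in powers of (z - 2): 2z - 7 = 2(z - 2) + (2*2 - 7) = 2(z - 2) - 3
Step 2: Divide by (z - 2)^6: f(z) = -3(z - 2)^(-6) + 2(z - 2)^(-5)
Step 3: This finite sum is the Laurent series of f about z = 2.
Step 4: Coefficient of (z - 2)^(-5) = coefficient of (z - 2) in the re-centred numerator = 2

2


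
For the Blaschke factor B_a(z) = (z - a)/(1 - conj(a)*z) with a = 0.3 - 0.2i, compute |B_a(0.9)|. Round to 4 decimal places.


Step 1: Numerator z0 - a = 0.9 - (0.3 - 0.2i) = 0.6 + 0.2i
Step 2: Denominator 1 - conj(a)*z0 = 1 - (0.3 + 0.2i)*0.9 = 0.73 - 0.18i
Step 3: |z0 - a|^2 = 0.6^2 + 0.2^2 = 0.4; |1 - conj(a)*z0|^2 = 0.73^2 + (-0.18)^2 = 0.5653
Step 4: |B_a(0.9)| = sqrt(0.4 / 0.5653) = sqrt(0.707589)
Step 5: = 0.8412

0.8412


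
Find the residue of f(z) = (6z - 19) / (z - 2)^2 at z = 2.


Step 1: Pole of order 2 at z = 2
Step 2: Res = lim d/dz [(z - 2)^2 * f(z)] as z -> 2
Step 3: (z - 2)^2 * f(z) = 6z - 19
Step 4: d/dz[6z - 19] = 6

6


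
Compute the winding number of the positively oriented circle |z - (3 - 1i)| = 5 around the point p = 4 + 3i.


Step 1: Center c = (3, -1), radius = 5
Step 2: |p - c|^2 = 1^2 + 4^2 = 17
Step 3: r^2 = 25
Step 4: |p-c| < r so winding number = 1

1


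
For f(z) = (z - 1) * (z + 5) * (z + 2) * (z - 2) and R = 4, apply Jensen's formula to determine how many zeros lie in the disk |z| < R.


Jensen's formula: (1/2pi)*integral log|f(Re^it)|dt = log|f(0)| + sum_{|a_k|<R} log(R/|a_k|)
Step 1: f(0) = (-1) * 5 * 2 * (-2) = 20
Step 2: log|f(0)| = log|1| + log|-5| + log|-2| + log|2| = 2.9957
Step 3: Zeros inside |z| < 4: 1, -2, 2
Step 4: Jensen sum = log(4/1) + log(4/2) + log(4/2) = 2.7726
Step 5: n(R) = number of terms in the Jensen sum = count of zeros inside |z| < 4 = 3

3


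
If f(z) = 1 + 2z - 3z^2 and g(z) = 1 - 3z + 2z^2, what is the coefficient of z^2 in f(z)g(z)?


Step 1: z^2 term in f*g comes from: (1)*(2z^2) + (2z)*(-3z) + (-3z^2)*(1)
Step 2: = 2 - 6 - 3
Step 3: = -7

-7


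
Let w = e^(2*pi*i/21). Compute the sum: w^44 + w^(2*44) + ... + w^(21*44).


Step 1: The sum sum_{j=1}^{n} w^(k*j) equals n if n | k, else 0.
Step 2: Here n = 21, k = 44
Step 3: Does n divide k? 21 | 44 -> False
Step 4: Sum = 0

0


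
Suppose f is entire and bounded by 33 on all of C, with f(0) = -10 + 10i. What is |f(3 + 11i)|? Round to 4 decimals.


Step 1: By Liouville's theorem, a bounded entire function is constant.
Step 2: f(z) = f(0) = -10 + 10i for all z.
Step 3: |f(w)| = |-10 + 10i| = sqrt(100 + 100)
Step 4: = 14.1421

14.1421


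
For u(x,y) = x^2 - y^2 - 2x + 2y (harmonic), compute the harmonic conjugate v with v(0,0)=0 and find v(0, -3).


Step 1: v_x = -u_y = 2y - 2
Step 2: v_y = u_x = 2x - 2
Step 3: v = 2xy - 2x - 2y + C
Step 4: v(0,0) = 0 => C = 0
Step 5: v(0, -3) = 6

6


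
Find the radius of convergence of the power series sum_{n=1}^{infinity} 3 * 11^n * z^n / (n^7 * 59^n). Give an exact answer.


Step 1: General term a_n = 3 * 11^n / (n^7 * 59^n)
Step 2: By the root test, |a_n|^(1/n) = 3^(1/n) * 11 / (n^(7/n) * 59) -> 11/59 as n -> infinity (since 3^(1/n) -> 1 and n^(7/n) -> 1)
Step 3: R = 1/lim|a_n|^(1/n) = 59/11

59/11


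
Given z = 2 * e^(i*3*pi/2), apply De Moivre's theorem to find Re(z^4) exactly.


Step 1: By De Moivre's theorem, z^4 = 2^4 * e^(i*4*3*pi/2) = 16 * (cos(6*pi) + i*sin(6*pi))
Step 2: |z|^4 = 2^4 = 16
Step 3: Reduce the angle mod 2*pi: 6*pi - 6*pi = 0
Step 4: cos(0) = 1
Step 5: Re(z^4) = 16 * 1 = 16

16


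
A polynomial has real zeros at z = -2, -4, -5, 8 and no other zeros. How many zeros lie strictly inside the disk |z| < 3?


Step 1: Check each root:
  z = -2: |-2| = 2 < 3
  z = -4: |-4| = 4 >= 3
  z = -5: |-5| = 5 >= 3
  z = 8: |8| = 8 >= 3
Step 2: Count = 1

1


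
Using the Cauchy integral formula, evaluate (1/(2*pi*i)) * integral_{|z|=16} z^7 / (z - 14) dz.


Step 1: f(z) = z^7, a = 14 is inside |z| = 16
Step 2: By Cauchy integral formula: (1/(2pi*i)) * integral = f(a)
Step 3: f(14) = 14^7 = 105413504

105413504


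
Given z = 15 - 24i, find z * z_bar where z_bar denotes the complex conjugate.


Step 1: conj(z) = 15 + 24i
Step 2: z * conj(z) = 15^2 + (-24)^2
Step 3: = 225 + 576 = 801

801


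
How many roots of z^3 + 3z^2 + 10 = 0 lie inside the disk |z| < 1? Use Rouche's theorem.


Step 1: On |z| = 1 the three terms have sizes |z^3| = 1^3 = 1, |3z^2| = 3*1^2 = 3, |10| = 10
Step 2: The dominant term is g(z) = 10; let h(z) = z^3 + 3z^2 so f = g + h
Step 3: On |z| = 1: |g| = 10 and |h| <= 1 + 3 = 4
Step 4: Since 10 > 4, |h| < |g| on |z| = 1, so by Rouche f has the same number of zeros as g inside |z| < 1
Step 5: g(z) = 10 is a nonzero constant with no zeros inside |z| < 1. Answer = 0

0


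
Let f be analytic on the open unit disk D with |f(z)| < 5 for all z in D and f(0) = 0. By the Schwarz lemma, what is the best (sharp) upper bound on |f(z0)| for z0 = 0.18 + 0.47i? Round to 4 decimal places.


Step 1: g = f/5 maps D -> D with g(0) = 0, so by the Schwarz lemma |g(z)| <= |z|, i.e. |f(z)| <= 5|z|; this is sharp (f(z) = 5z).
Step 2: |z0|^2 = 0.18^2 + 0.47^2 = 0.2533
Step 3: |z0| = sqrt(0.2533) = 0.503289
Step 4: Best bound = 5 * |z0| = 5 * 0.503289 = 2.5164

2.5164


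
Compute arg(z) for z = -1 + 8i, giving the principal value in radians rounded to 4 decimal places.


Step 1: z = -1 + 8i
Step 2: arg(z) = atan2(8, -1)
Step 3: arg(z) = 1.6952

1.6952


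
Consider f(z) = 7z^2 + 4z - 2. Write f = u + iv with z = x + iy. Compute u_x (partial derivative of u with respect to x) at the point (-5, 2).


Step 1: f(z) = 7(x+iy)^2 + 4(x+iy) - 2
Step 2: u = 7(x^2 - y^2) + 4x - 2
Step 3: u_x = 14x + 4
Step 4: At (-5, 2): u_x = -70 + 4 = -66

-66


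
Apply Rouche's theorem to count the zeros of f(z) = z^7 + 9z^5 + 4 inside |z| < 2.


Step 1: On |z| = 2 the three terms have sizes |z^7| = 2^7 = 128, |9z^5| = 9*2^5 = 288, |4| = 4
Step 2: The dominant term is g(z) = 9z^5; let h(z) = z^7 + 4 so f = g + h
Step 3: On |z| = 2: |g| = 288 and |h| <= 128 + 4 = 132
Step 4: Since 288 > 132, |h| < |g| on |z| = 2, so by Rouche f has the same number of zeros as g inside |z| < 2
Step 5: g(z) = 9z^5 has 5 zeros (at the origin, multiplicity 5) inside |z| < 2. Answer = 5

5


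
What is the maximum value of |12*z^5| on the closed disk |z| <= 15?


Step 1: On |z| = 15, |f(z)| = 12 * |z|^5 = 12 * 15^5
Step 2: By maximum modulus principle, maximum is on boundary.
Step 3: Maximum = 12 * 759375 = 9112500

9112500


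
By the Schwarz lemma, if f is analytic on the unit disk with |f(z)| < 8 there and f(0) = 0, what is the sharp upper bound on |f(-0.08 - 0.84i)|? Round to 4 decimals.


Step 1: g = f/8 maps D -> D with g(0) = 0, so by the Schwarz lemma |g(z)| <= |z|, i.e. |f(z)| <= 8|z|; this is sharp (f(z) = 8z).
Step 2: |z0|^2 = (-0.08)^2 + (-0.84)^2 = 0.712
Step 3: |z0| = sqrt(0.712) = 0.843801
Step 4: Best bound = 8 * |z0| = 8 * 0.843801 = 6.7504

6.7504


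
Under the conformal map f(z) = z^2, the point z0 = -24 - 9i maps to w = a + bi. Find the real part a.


Step 1: z0 = -24 - 9i
Step 2: z0^2 = (-24)^2 - (-9)^2 + 432i
Step 3: real part = 576 - 81 = 495

495


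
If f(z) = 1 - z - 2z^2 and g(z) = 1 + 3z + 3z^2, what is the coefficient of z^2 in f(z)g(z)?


Step 1: z^2 term in f*g comes from: (1)*(3z^2) + (-z)*(3z) + (-2z^2)*(1)
Step 2: = 3 - 3 - 2
Step 3: = -2

-2


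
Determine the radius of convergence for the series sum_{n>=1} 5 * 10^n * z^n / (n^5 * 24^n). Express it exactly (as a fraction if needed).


Step 1: General term a_n = 5 * 10^n / (n^5 * 24^n)
Step 2: By the root test, |a_n|^(1/n) = 5^(1/n) * 10 / (n^(5/n) * 24) -> 10/24 as n -> infinity (since 5^(1/n) -> 1 and n^(5/n) -> 1)
Step 3: R = 1/lim|a_n|^(1/n) = 24/10 = 12/5

12/5


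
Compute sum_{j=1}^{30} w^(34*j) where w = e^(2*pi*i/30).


Step 1: The sum sum_{j=1}^{n} w^(k*j) equals n if n | k, else 0.
Step 2: Here n = 30, k = 34
Step 3: Does n divide k? 30 | 34 -> False
Step 4: Sum = 0

0


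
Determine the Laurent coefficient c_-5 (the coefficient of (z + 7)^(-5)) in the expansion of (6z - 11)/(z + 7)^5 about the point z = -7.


Step 1: Write the numerator in powers of (z + 7): 6z - 11 = 6(z + 7) + (6*(-7) - 11) = 6(z + 7) - 53
Step 2: Divide by (z + 7)^5: f(z) = -53(z + 7)^(-5) + 6(z + 7)^(-4)
Step 3: This finite sum is the Laurent series of f about z = -7.
Step 4: Coefficient of (z + 7)^(-5) = 6*(-7) - 11 = -53

-53


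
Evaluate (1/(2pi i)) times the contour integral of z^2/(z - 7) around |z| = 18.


Step 1: f(z) = z^2, a = 7 is inside |z| = 18
Step 2: By Cauchy integral formula: (1/(2pi*i)) * integral = f(a)
Step 3: f(7) = 7^2 = 49

49


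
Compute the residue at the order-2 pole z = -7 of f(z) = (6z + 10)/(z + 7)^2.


Step 1: Pole of order 2 at z = -7
Step 2: Res = lim d/dz [(z + 7)^2 * f(z)] as z -> -7
Step 3: (z + 7)^2 * f(z) = 6z + 10
Step 4: d/dz[6z + 10] = 6

6


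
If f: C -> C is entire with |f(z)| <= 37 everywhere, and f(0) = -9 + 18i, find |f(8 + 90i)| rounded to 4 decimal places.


Step 1: By Liouville's theorem, a bounded entire function is constant.
Step 2: f(z) = f(0) = -9 + 18i for all z.
Step 3: |f(w)| = |-9 + 18i| = sqrt(81 + 324)
Step 4: = 20.1246

20.1246


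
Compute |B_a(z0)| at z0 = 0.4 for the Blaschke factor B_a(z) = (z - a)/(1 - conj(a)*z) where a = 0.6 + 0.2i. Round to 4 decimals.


Step 1: Numerator z0 - a = 0.4 - (0.6 + 0.2i) = -0.2 - 0.2i
Step 2: Denominator 1 - conj(a)*z0 = 1 - (0.6 - 0.2i)*0.4 = 0.76 + 0.08i
Step 3: |z0 - a|^2 = (-0.2)^2 + (-0.2)^2 = 0.08; |1 - conj(a)*z0|^2 = 0.76^2 + 0.08^2 = 0.584
Step 4: |B_a(0.4)| = sqrt(0.08 / 0.584) = sqrt(0.136986)
Step 5: = 0.3701

0.3701


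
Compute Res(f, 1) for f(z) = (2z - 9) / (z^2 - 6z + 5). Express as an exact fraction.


Step 1: Q(z) = z^2 - 6z + 5 = (z - 1)(z - 5)
Step 2: Q'(z) = 2z - 6
Step 3: Q'(1) = -4, P(1) = -7
Step 4: Res = P(1)/Q'(1) = -7/(-4) = 7/4

7/4


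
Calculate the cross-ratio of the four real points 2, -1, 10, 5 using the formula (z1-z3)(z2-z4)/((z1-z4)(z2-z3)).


Step 1: (z1-z3)(z2-z4) = (-8) * (-6) = 48
Step 2: (z1-z4)(z2-z3) = (-3) * (-11) = 33
Step 3: Cross-ratio = 48/33 = 16/11

16/11


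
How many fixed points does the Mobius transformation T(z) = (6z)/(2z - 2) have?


Step 1: Fixed points satisfy T(z) = z
Step 2: 2z^2 - 8z = 0
Step 3: Discriminant = (-8)^2 - 4*2*0 = 64
Step 4: Number of fixed points = 2

2


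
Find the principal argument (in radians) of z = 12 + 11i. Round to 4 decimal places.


Step 1: z = 12 + 11i
Step 2: arg(z) = atan2(11, 12)
Step 3: arg(z) = 0.7419

0.7419


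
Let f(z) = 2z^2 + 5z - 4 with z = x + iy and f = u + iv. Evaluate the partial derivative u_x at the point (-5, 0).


Step 1: f(z) = 2(x+iy)^2 + 5(x+iy) - 4
Step 2: u = 2(x^2 - y^2) + 5x - 4
Step 3: u_x = 4x + 5
Step 4: At (-5, 0): u_x = -20 + 5 = -15

-15


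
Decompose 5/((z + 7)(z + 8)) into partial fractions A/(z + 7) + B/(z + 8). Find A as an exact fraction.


Step 1: Multiply both sides by (z + 7) and set z = -7
Step 2: A = 5 / (-7 + 8)
Step 3: A = 5 / 1
Step 4: A = 5

5


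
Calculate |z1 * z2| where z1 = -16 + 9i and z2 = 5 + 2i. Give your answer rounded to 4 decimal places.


Step 1: |z1| = sqrt((-16)^2 + 9^2) = sqrt(337)
Step 2: |z2| = sqrt(5^2 + 2^2) = sqrt(29)
Step 3: |z1*z2| = |z1|*|z2| = sqrt(337) * sqrt(29) = sqrt(337 * 29) = sqrt(9773)
Step 4: = 98.8585

98.8585


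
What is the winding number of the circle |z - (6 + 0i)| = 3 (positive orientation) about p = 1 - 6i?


Step 1: Center c = (6, 0), radius = 3
Step 2: |p - c|^2 = (-5)^2 + (-6)^2 = 61
Step 3: r^2 = 9
Step 4: |p-c| > r so winding number = 0

0


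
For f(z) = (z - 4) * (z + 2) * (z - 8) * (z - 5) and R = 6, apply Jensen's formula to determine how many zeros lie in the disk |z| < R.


Jensen's formula: (1/2pi)*integral log|f(Re^it)|dt = log|f(0)| + sum_{|a_k|<R} log(R/|a_k|)
Step 1: f(0) = (-4) * 2 * (-8) * (-5) = -320
Step 2: log|f(0)| = log|4| + log|-2| + log|8| + log|5| = 5.7683
Step 3: Zeros inside |z| < 6: 4, -2, 5
Step 4: Jensen sum = log(6/4) + log(6/2) + log(6/5) = 1.6864
Step 5: n(R) = number of terms in the Jensen sum = count of zeros inside |z| < 6 = 3

3


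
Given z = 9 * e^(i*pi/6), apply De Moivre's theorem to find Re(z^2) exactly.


Step 1: By De Moivre's theorem, z^2 = 9^2 * e^(i*2*pi/6) = 81 * (cos(pi/3) + i*sin(pi/3))
Step 2: |z|^2 = 9^2 = 81
Step 3: The angle pi/3 already lies in [0, 2*pi)
Step 4: cos(pi/3) = 1/2
Step 5: Re(z^2) = 81 * 1/2 = 81/2

81/2


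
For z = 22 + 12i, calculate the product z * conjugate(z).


Step 1: conj(z) = 22 - 12i
Step 2: z * conj(z) = 22^2 + 12^2
Step 3: = 484 + 144 = 628

628


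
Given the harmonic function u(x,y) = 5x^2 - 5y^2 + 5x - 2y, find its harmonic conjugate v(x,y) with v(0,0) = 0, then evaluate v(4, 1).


Step 1: v_x = -u_y = 10y + 2
Step 2: v_y = u_x = 10x + 5
Step 3: v = 10xy + 2x + 5y + C
Step 4: v(0,0) = 0 => C = 0
Step 5: v(4, 1) = 53

53


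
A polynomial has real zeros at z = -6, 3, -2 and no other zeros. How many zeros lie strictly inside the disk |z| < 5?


Step 1: Check each root:
  z = -6: |-6| = 6 >= 5
  z = 3: |3| = 3 < 5
  z = -2: |-2| = 2 < 5
Step 2: Count = 2

2


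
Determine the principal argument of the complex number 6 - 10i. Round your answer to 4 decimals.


Step 1: z = 6 - 10i
Step 2: arg(z) = atan2(-10, 6)
Step 3: arg(z) = -1.0304

-1.0304


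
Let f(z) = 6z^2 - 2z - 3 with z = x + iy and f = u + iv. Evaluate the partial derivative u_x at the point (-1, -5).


Step 1: f(z) = 6(x+iy)^2 - 2(x+iy) - 3
Step 2: u = 6(x^2 - y^2) - 2x - 3
Step 3: u_x = 12x - 2
Step 4: At (-1, -5): u_x = -12 - 2 = -14

-14


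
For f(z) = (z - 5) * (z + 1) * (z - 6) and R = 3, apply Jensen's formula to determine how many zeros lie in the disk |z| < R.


Jensen's formula: (1/2pi)*integral log|f(Re^it)|dt = log|f(0)| + sum_{|a_k|<R} log(R/|a_k|)
Step 1: f(0) = (-5) * 1 * (-6) = 30
Step 2: log|f(0)| = log|5| + log|-1| + log|6| = 3.4012
Step 3: Zeros inside |z| < 3: -1
Step 4: Jensen sum = log(3/1) = 1.0986
Step 5: n(R) = number of terms in the Jensen sum = count of zeros inside |z| < 3 = 1

1


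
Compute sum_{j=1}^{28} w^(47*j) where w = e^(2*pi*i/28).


Step 1: The sum sum_{j=1}^{n} w^(k*j) equals n if n | k, else 0.
Step 2: Here n = 28, k = 47
Step 3: Does n divide k? 28 | 47 -> False
Step 4: Sum = 0

0


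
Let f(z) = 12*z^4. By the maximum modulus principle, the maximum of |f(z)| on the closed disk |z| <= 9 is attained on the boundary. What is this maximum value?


Step 1: On |z| = 9, |f(z)| = 12 * |z|^4 = 12 * 9^4
Step 2: By maximum modulus principle, maximum is on boundary.
Step 3: Maximum = 12 * 6561 = 78732

78732


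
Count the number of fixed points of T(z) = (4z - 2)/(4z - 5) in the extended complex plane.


Step 1: Fixed points satisfy T(z) = z
Step 2: 4z^2 - 9z + 2 = 0
Step 3: Discriminant = (-9)^2 - 4*4*2 = 49
Step 4: Number of fixed points = 2

2


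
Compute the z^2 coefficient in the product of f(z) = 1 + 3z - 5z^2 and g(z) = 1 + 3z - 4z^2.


Step 1: z^2 term in f*g comes from: (1)*(-4z^2) + (3z)*(3z) + (-5z^2)*(1)
Step 2: = -4 + 9 - 5
Step 3: = 0

0


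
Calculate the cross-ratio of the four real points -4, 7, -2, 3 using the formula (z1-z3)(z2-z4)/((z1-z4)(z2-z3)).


Step 1: (z1-z3)(z2-z4) = (-2) * 4 = -8
Step 2: (z1-z4)(z2-z3) = (-7) * 9 = -63
Step 3: Cross-ratio = 8/63 = 8/63

8/63


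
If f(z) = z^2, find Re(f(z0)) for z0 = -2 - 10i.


Step 1: z0 = -2 - 10i
Step 2: z0^2 = (-2)^2 - (-10)^2 + 40i
Step 3: real part = 4 - 100 = -96

-96


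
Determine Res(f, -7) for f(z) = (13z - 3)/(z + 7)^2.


Step 1: Pole of order 2 at z = -7
Step 2: Res = lim d/dz [(z + 7)^2 * f(z)] as z -> -7
Step 3: (z + 7)^2 * f(z) = 13z - 3
Step 4: d/dz[13z - 3] = 13

13


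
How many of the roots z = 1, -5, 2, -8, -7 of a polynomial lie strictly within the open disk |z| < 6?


Step 1: Check each root:
  z = 1: |1| = 1 < 6
  z = -5: |-5| = 5 < 6
  z = 2: |2| = 2 < 6
  z = -8: |-8| = 8 >= 6
  z = -7: |-7| = 7 >= 6
Step 2: Count = 3

3


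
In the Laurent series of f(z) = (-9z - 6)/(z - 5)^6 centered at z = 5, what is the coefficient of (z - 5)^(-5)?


Step 1: Write the numerator in powers of (z - 5): -9z - 6 = -9(z - 5) + (-9*5 - 6) = -9(z - 5) - 51
Step 2: Divide by (z - 5)^6: f(z) = -51(z - 5)^(-6) - 9(z - 5)^(-5)
Step 3: This finite sum is the Laurent series of f about z = 5.
Step 4: Coefficient of (z - 5)^(-5) = coefficient of (z - 5) in the re-centred numerator = -9

-9


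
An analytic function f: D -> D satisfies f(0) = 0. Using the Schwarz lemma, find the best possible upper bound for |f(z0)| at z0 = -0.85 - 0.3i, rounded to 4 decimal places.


Step 1: Schwarz lemma: if f: D -> D is analytic with f(0) = 0, then |f(z)| <= |z| for all z in D, and this is sharp (f(z) = z).
Step 2: |z0|^2 = (-0.85)^2 + (-0.3)^2 = 0.8125
Step 3: |z0| = sqrt(0.8125) = 0.901388
Step 4: Best bound = |z0| = 0.9014

0.9014


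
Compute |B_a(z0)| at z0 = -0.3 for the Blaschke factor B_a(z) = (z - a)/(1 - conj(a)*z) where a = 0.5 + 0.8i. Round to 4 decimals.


Step 1: Numerator z0 - a = -0.3 - (0.5 + 0.8i) = -0.8 - 0.8i
Step 2: Denominator 1 - conj(a)*z0 = 1 - (0.5 - 0.8i)*(-0.3) = 1.15 - 0.24i
Step 3: |z0 - a|^2 = (-0.8)^2 + (-0.8)^2 = 1.28; |1 - conj(a)*z0|^2 = 1.15^2 + (-0.24)^2 = 1.3801
Step 4: |B_a(-0.3)| = sqrt(1.28 / 1.3801) = sqrt(0.927469)
Step 5: = 0.9631

0.9631


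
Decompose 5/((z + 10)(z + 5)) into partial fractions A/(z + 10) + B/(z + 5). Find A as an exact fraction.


Step 1: Multiply both sides by (z + 10) and set z = -10
Step 2: A = 5 / (-10 + 5)
Step 3: A = 5 / (-5)
Step 4: A = -1

-1
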